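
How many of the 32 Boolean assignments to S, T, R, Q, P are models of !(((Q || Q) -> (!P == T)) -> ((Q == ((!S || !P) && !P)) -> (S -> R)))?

Initial set: {!(((Q || Q) -> (!P == T)) -> ((Q == ((!S || !P) && !P)) -> (S -> R)))}.
!(((Q || Q) -> (!P == T)) -> ((Q == ((!S || !P) && !P)) -> (S -> R))): α-rule — add ((Q || Q) -> (!P == T)), !((Q == ((!S || !P) && !P)) -> (S -> R)).
!((Q == ((!S || !P) && !P)) -> (S -> R)): α-rule — add (Q == ((!S || !P) && !P)), !(S -> R).
!(S -> R): α-rule — add S, !R.
((Q || Q) -> (!P == T)): β-rule — branch into !(Q || Q)  //  (!P == T).
  branch 1 (add !(Q || Q)):
    !(Q || Q): α-rule — add !Q, !Q.
    (Q == ((!S || !P) && !P)): β-rule — branch into Q, ((!S || !P) && !P)  //  !Q, !((!S || !P) && !P).
      branch 1.1 (add Q, ((!S || !P) && !P)):
        × closes — contains both Q and !Q.
      branch 1.2 (add !Q, !((!S || !P) && !P)):
        !((!S || !P) && !P): β-rule — branch into !(!S || !P)  //  !!P.
          branch 1.2.1 (add !(!S || !P)):
            !(!S || !P): α-rule — add !!S, !!P.
            ○ open, literals {P=T, Q=F, R=F, S=T}.
          branch 1.2.2 (add !!P):
            ○ open, literals {P=T, Q=F, R=F, S=T}.
  branch 2 (add (!P == T)):
    (Q == ((!S || !P) && !P)): β-rule — branch into Q, ((!S || !P) && !P)  //  !Q, !((!S || !P) && !P).
      branch 2.1 (add Q, ((!S || !P) && !P)):
        ((!S || !P) && !P): α-rule — add (!S || !P), !P.
        (!P == T): β-rule — branch into !P, T  //  !!P, !T.
          branch 2.1.1 (add !P, T):
            (!S || !P): β-rule — branch into !S  //  !P.
              branch 2.1.1.1 (add !S):
                × closes — contains both S and !S.
              branch 2.1.1.2 (add !P):
                ○ open, literals {P=F, Q=T, R=F, S=T, T=T}.
          branch 2.1.2 (add !!P, !T):
            × closes — contains both P and !P.
      branch 2.2 (add !Q, !((!S || !P) && !P)):
        (!P == T): β-rule — branch into !P, T  //  !!P, !T.
          branch 2.2.1 (add !P, T):
            !((!S || !P) && !P): β-rule — branch into !(!S || !P)  //  !!P.
              branch 2.2.1.1 (add !(!S || !P)):
                !(!S || !P): α-rule — add !!S, !!P.
                × closes — contains both P and !P.
              branch 2.2.1.2 (add !!P):
                × closes — contains both P and !P.
          branch 2.2.2 (add !!P, !T):
            !((!S || !P) && !P): β-rule — branch into !(!S || !P)  //  !!P.
              branch 2.2.2.1 (add !(!S || !P)):
                !(!S || !P): α-rule — add !!S, !!P.
                ○ open, literals {P=T, Q=F, R=F, S=T, T=F}.
              branch 2.2.2.2 (add !!P):
                ○ open, literals {P=T, Q=F, R=F, S=T, T=F}.
5 branches closed, 5 open.
Each open branch fixes some atoms; the unmentioned ones are free. Counting distinct full assignments: branch {P=T, Q=F, R=F, S=T} (T) contributes 2 new; branch {P=T, Q=F, R=F, S=T} (T) contributes 0 new; branch {P=F, Q=T, R=F, S=T, T=T} (none free) contributes 1 new; branch {P=T, Q=F, R=F, S=T, T=F} (none free) contributes 0 new; branch {P=T, Q=F, R=F, S=T, T=F} (none free) contributes 0 new. Total: 3.

3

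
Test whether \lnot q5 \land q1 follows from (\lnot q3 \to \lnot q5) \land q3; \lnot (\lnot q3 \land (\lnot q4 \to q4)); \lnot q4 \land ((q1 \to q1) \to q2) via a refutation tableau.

No

Initial set: {((\lnot q3 \to \lnot q5) \land q3); \lnot (\lnot q3 \land (\lnot q4 \to q4)); (\lnot q4 \land ((q1 \to q1) \to q2)); \lnot (\lnot q5 \land q1)}.
((\lnot q3 \to \lnot q5) \land q3): α-rule — add (\lnot q3 \to \lnot q5), q3.
(\lnot q4 \land ((q1 \to q1) \to q2)): α-rule — add \lnot q4, ((q1 \to q1) \to q2).
\lnot (\lnot q3 \land (\lnot q4 \to q4)): β-rule — branch into \lnot \lnot q3  //  \lnot (\lnot q4 \to q4).
  branch 1 (add \lnot \lnot q3):
    \lnot (\lnot q5 \land q1): β-rule — branch into \lnot \lnot q5  //  \lnot q1.
      branch 1.1 (add \lnot \lnot q5):
        (\lnot q3 \to \lnot q5): β-rule — branch into \lnot \lnot q3  //  \lnot q5.
          branch 1.1.1 (add \lnot \lnot q3):
            ((q1 \to q1) \to q2): β-rule — branch into \lnot (q1 \to q1)  //  q2.
              branch 1.1.1.1 (add \lnot (q1 \to q1)):
                \lnot (q1 \to q1): α-rule — add q1, \lnot q1.
                × closes — contains both q1 and \lnot q1.
              branch 1.1.1.2 (add q2):
                ○ open, literals {q2=T, q3=T, q4=F, q5=T}.
          branch 1.1.2 (add \lnot q5):
            × closes — contains both q5 and \lnot q5.
      branch 1.2 (add \lnot q1):
        (\lnot q3 \to \lnot q5): β-rule — branch into \lnot \lnot q3  //  \lnot q5.
          branch 1.2.1 (add \lnot \lnot q3):
            ((q1 \to q1) \to q2): β-rule — branch into \lnot (q1 \to q1)  //  q2.
              branch 1.2.1.1 (add \lnot (q1 \to q1)):
                \lnot (q1 \to q1): α-rule — add q1, \lnot q1.
                × closes — contains both q1 and \lnot q1.
              branch 1.2.1.2 (add q2):
                ○ open, literals {q1=F, q2=T, q3=T, q4=F}.
          branch 1.2.2 (add \lnot q5):
            ((q1 \to q1) \to q2): β-rule — branch into \lnot (q1 \to q1)  //  q2.
              branch 1.2.2.1 (add \lnot (q1 \to q1)):
                \lnot (q1 \to q1): α-rule — add q1, \lnot q1.
                × closes — contains both q1 and \lnot q1.
              branch 1.2.2.2 (add q2):
                ○ open, literals {q1=F, q2=T, q3=T, q4=F, q5=F}.
  branch 2 (add \lnot (\lnot q4 \to q4)):
    \lnot (\lnot q4 \to q4): α-rule — add \lnot q4, \lnot q4.
    \lnot (\lnot q5 \land q1): β-rule — branch into \lnot \lnot q5  //  \lnot q1.
      branch 2.1 (add \lnot \lnot q5):
        (\lnot q3 \to \lnot q5): β-rule — branch into \lnot \lnot q3  //  \lnot q5.
          branch 2.1.1 (add \lnot \lnot q3):
            ((q1 \to q1) \to q2): β-rule — branch into \lnot (q1 \to q1)  //  q2.
              branch 2.1.1.1 (add \lnot (q1 \to q1)):
                \lnot (q1 \to q1): α-rule — add q1, \lnot q1.
                × closes — contains both q1 and \lnot q1.
              branch 2.1.1.2 (add q2):
                ○ open, literals {q2=T, q3=T, q4=F, q5=T}.
          branch 2.1.2 (add \lnot q5):
            × closes — contains both q5 and \lnot q5.
      branch 2.2 (add \lnot q1):
        (\lnot q3 \to \lnot q5): β-rule — branch into \lnot \lnot q3  //  \lnot q5.
          branch 2.2.1 (add \lnot \lnot q3):
            ((q1 \to q1) \to q2): β-rule — branch into \lnot (q1 \to q1)  //  q2.
              branch 2.2.1.1 (add \lnot (q1 \to q1)):
                \lnot (q1 \to q1): α-rule — add q1, \lnot q1.
                × closes — contains both q1 and \lnot q1.
              branch 2.2.1.2 (add q2):
                ○ open, literals {q1=F, q2=T, q3=T, q4=F}.
          branch 2.2.2 (add \lnot q5):
            ((q1 \to q1) \to q2): β-rule — branch into \lnot (q1 \to q1)  //  q2.
              branch 2.2.2.1 (add \lnot (q1 \to q1)):
                \lnot (q1 \to q1): α-rule — add q1, \lnot q1.
                × closes — contains both q1 and \lnot q1.
              branch 2.2.2.2 (add q2):
                ○ open, literals {q1=F, q2=T, q3=T, q4=F, q5=F}.
8 branches closed, 6 open.
An open branch gives a countermodel: q2=T, q3=T, q4=F, q5=T (unmentioned atoms arbitrary); the premises hold there but the conclusion fails.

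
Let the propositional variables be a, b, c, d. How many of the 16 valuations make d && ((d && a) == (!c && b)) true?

4

Initial set: {(d && ((d && a) == (!c && b)))}.
(d && ((d && a) == (!c && b))): α-rule — add d, ((d && a) == (!c && b)).
((d && a) == (!c && b)): β-rule — branch into (d && a), (!c && b)  //  !(d && a), !(!c && b).
  branch 1 (add (d && a), (!c && b)):
    (d && a): α-rule — add d, a.
    (!c && b): α-rule — add !c, b.
    ○ open, literals {a=1, b=1, c=0, d=1}.
  branch 2 (add !(d && a), !(!c && b)):
    !(d && a): β-rule — branch into !d  //  !a.
      branch 2.1 (add !d):
        × closes — contains both d and !d.
      branch 2.2 (add !a):
        !(!c && b): β-rule — branch into !!c  //  !b.
          branch 2.2.1 (add !!c):
            ○ open, literals {a=0, c=1, d=1}.
          branch 2.2.2 (add !b):
            ○ open, literals {a=0, b=0, d=1}.
1 branch closed, 3 open.
Each open branch fixes some atoms; the unmentioned ones are free. Counting distinct full assignments: branch {a=1, b=1, c=0, d=1} (none free) contributes 1 new; branch {a=0, c=1, d=1} (b) contributes 2 new; branch {a=0, b=0, d=1} (c) contributes 1 new. Total: 4.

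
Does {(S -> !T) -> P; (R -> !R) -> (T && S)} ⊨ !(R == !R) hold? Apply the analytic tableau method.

Yes

Initial set: {((S -> !T) -> P); ((R -> !R) -> (T && S)); !!(R == !R)}.
((S -> !T) -> P): β-rule — branch into !(S -> !T)  //  P.
  branch 1 (add !(S -> !T)):
    !(S -> !T): α-rule — add S, !!T.
    ((R -> !R) -> (T && S)): β-rule — branch into !(R -> !R)  //  (T && S).
      branch 1.1 (add !(R -> !R)):
        !(R -> !R): α-rule — add R, !!R.
        !!(R == !R): β-rule — branch into R, !R  //  !R, !!R.
          branch 1.1.1 (add R, !R):
            × closes — contains both R and !R.
          branch 1.1.2 (add !R, !!R):
            × closes — contains both R and !R.
      branch 1.2 (add (T && S)):
        (T && S): α-rule — add T, S.
        !!(R == !R): β-rule — branch into R, !R  //  !R, !!R.
          branch 1.2.1 (add R, !R):
            × closes — contains both R and !R.
          branch 1.2.2 (add !R, !!R):
            × closes — contains both R and !R.
  branch 2 (add P):
    ((R -> !R) -> (T && S)): β-rule — branch into !(R -> !R)  //  (T && S).
      branch 2.1 (add !(R -> !R)):
        !(R -> !R): α-rule — add R, !!R.
        !!(R == !R): β-rule — branch into R, !R  //  !R, !!R.
          branch 2.1.1 (add R, !R):
            × closes — contains both R and !R.
          branch 2.1.2 (add !R, !!R):
            × closes — contains both R and !R.
      branch 2.2 (add (T && S)):
        (T && S): α-rule — add T, S.
        !!(R == !R): β-rule — branch into R, !R  //  !R, !!R.
          branch 2.2.1 (add R, !R):
            × closes — contains both R and !R.
          branch 2.2.2 (add !R, !!R):
            × closes — contains both R and !R.
All 8 branches close.
Every branch closed, so the premises entail the conclusion.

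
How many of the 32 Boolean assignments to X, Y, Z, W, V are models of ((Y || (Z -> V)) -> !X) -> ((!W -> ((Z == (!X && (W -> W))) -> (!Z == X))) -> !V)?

24

Initial set: {(((Y || (Z -> V)) -> !X) -> ((!W -> ((Z == (!X && (W -> W))) -> (!Z == X))) -> !V))}.
(((Y || (Z -> V)) -> !X) -> ((!W -> ((Z == (!X && (W -> W))) -> (!Z == X))) -> !V)): β-rule — branch into !((Y || (Z -> V)) -> !X)  //  ((!W -> ((Z == (!X && (W -> W))) -> (!Z == X))) -> !V).
  branch 1 (add !((Y || (Z -> V)) -> !X)):
    !((Y || (Z -> V)) -> !X): α-rule — add (Y || (Z -> V)), !!X.
    (Y || (Z -> V)): β-rule — branch into Y  //  (Z -> V).
      branch 1.1 (add Y):
        ○ open, literals {X=T, Y=T}.
      branch 1.2 (add (Z -> V)):
        (Z -> V): β-rule — branch into !Z  //  V.
          branch 1.2.1 (add !Z):
            ○ open, literals {X=T, Z=F}.
          branch 1.2.2 (add V):
            ○ open, literals {V=T, X=T}.
  branch 2 (add ((!W -> ((Z == (!X && (W -> W))) -> (!Z == X))) -> !V)):
    ((!W -> ((Z == (!X && (W -> W))) -> (!Z == X))) -> !V): β-rule — branch into !(!W -> ((Z == (!X && (W -> W))) -> (!Z == X)))  //  !V.
      branch 2.1 (add !(!W -> ((Z == (!X && (W -> W))) -> (!Z == X)))):
        !(!W -> ((Z == (!X && (W -> W))) -> (!Z == X))): α-rule — add !W, !((Z == (!X && (W -> W))) -> (!Z == X)).
        !((Z == (!X && (W -> W))) -> (!Z == X)): α-rule — add (Z == (!X && (W -> W))), !(!Z == X).
        (Z == (!X && (W -> W))): β-rule — branch into Z, (!X && (W -> W))  //  !Z, !(!X && (W -> W)).
          branch 2.1.1 (add Z, (!X && (W -> W))):
            (!X && (W -> W)): α-rule — add !X, (W -> W).
            !(!Z == X): β-rule — branch into !Z, !X  //  !!Z, X.
              branch 2.1.1.1 (add !Z, !X):
                × closes — contains both Z and !Z.
              branch 2.1.1.2 (add !!Z, X):
                × closes — contains both X and !X.
          branch 2.1.2 (add !Z, !(!X && (W -> W))):
            !(!Z == X): β-rule — branch into !Z, !X  //  !!Z, X.
              branch 2.1.2.1 (add !Z, !X):
                !(!X && (W -> W)): β-rule — branch into !!X  //  !(W -> W).
                  branch 2.1.2.1.1 (add !!X):
                    × closes — contains both X and !X.
                  branch 2.1.2.1.2 (add !(W -> W)):
                    !(W -> W): α-rule — add W, !W.
                    × closes — contains both W and !W.
              branch 2.1.2.2 (add !!Z, X):
                × closes — contains both Z and !Z.
      branch 2.2 (add !V):
        ○ open, literals {V=F}.
5 branches closed, 4 open.
Each open branch fixes some atoms; the unmentioned ones are free. Counting distinct full assignments: branch {X=T, Y=T} (Z, W, V) contributes 8 new; branch {X=T, Z=F} (Y, W, V) contributes 4 new; branch {V=T, X=T} (Y, Z, W) contributes 2 new; branch {V=F} (X, Y, Z, W) contributes 10 new. Total: 24.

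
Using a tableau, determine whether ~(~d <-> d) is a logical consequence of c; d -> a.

Yes

Initial set: {c; (d -> a); ~~(~d <-> d)}.
(d -> a): β-rule — branch into ~d  //  a.
  branch 1 (add ~d):
    ~~(~d <-> d): β-rule — branch into ~d, d  //  ~~d, ~d.
      branch 1.1 (add ~d, d):
        × closes — contains both d and ~d.
      branch 1.2 (add ~~d, ~d):
        × closes — contains both d and ~d.
  branch 2 (add a):
    ~~(~d <-> d): β-rule — branch into ~d, d  //  ~~d, ~d.
      branch 2.1 (add ~d, d):
        × closes — contains both d and ~d.
      branch 2.2 (add ~~d, ~d):
        × closes — contains both d and ~d.
All 4 branches close.
Every branch closed, so the premises entail the conclusion.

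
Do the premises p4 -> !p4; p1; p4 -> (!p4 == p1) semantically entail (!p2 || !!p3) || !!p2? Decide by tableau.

Initial set: {(p4 -> !p4); p1; (p4 -> (!p4 == p1)); !((!p2 || !!p3) || !!p2)}.
!((!p2 || !!p3) || !!p2): α-rule — add !(!p2 || !!p3), !!!p2.
!(!p2 || !!p3): α-rule — add !!p2, !!!p3.
!!!p2: drop double negation, giving !p2.
× closes — contains both p2 and !p2.
All 1 branch closes.
Every branch closed, so the premises entail the conclusion.

Yes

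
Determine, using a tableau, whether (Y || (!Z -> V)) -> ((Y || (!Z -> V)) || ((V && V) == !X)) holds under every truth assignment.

Valid

Assume the negation and expand:
Initial set: {!((Y || (!Z -> V)) -> ((Y || (!Z -> V)) || ((V && V) == !X)))}.
!((Y || (!Z -> V)) -> ((Y || (!Z -> V)) || ((V && V) == !X))): α-rule — add (Y || (!Z -> V)), !((Y || (!Z -> V)) || ((V && V) == !X)).
!((Y || (!Z -> V)) || ((V && V) == !X)): α-rule — add !(Y || (!Z -> V)), !((V && V) == !X).
!(Y || (!Z -> V)): α-rule — add !Y, !(!Z -> V).
!(!Z -> V): α-rule — add !Z, !V.
(Y || (!Z -> V)): β-rule — branch into Y  //  (!Z -> V).
  branch 1 (add Y):
    × closes — contains both Y and !Y.
  branch 2 (add (!Z -> V)):
    !((V && V) == !X): β-rule — branch into (V && V), !!X  //  !(V && V), !X.
      branch 2.1 (add (V && V), !!X):
        (V && V): α-rule — add V, V.
        × closes — contains both V and !V.
      branch 2.2 (add !(V && V), !X):
        (!Z -> V): β-rule — branch into !!Z  //  V.
          branch 2.2.1 (add !!Z):
            × closes — contains both Z and !Z.
          branch 2.2.2 (add V):
            × closes — contains both V and !V.
All 4 branches close.
Every branch closed, so the negation is unsatisfiable and the formula is valid.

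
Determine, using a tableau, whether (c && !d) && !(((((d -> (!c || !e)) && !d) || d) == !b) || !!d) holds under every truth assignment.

Not valid

Assume the negation and expand:
Initial set: {!((c && !d) && !(((((d -> (!c || !e)) && !d) || d) == !b) || !!d))}.
!((c && !d) && !(((((d -> (!c || !e)) && !d) || d) == !b) || !!d)): β-rule — branch into !(c && !d)  //  !!(((((d -> (!c || !e)) && !d) || d) == !b) || !!d).
  branch 1 (add !(c && !d)):
    !(c && !d): β-rule — branch into !c  //  !!d.
      branch 1.1 (add !c):
        ○ open, literals {c=0}.
      branch 1.2 (add !!d):
        ○ open, literals {d=1}.
  branch 2 (add !!(((((d -> (!c || !e)) && !d) || d) == !b) || !!d)):
    !!(((((d -> (!c || !e)) && !d) || d) == !b) || !!d): β-rule — branch into ((((d -> (!c || !e)) && !d) || d) == !b)  //  !!d.
      branch 2.1 (add ((((d -> (!c || !e)) && !d) || d) == !b)):
        ((((d -> (!c || !e)) && !d) || d) == !b): β-rule — branch into (((d -> (!c || !e)) && !d) || d), !b  //  !(((d -> (!c || !e)) && !d) || d), !!b.
          branch 2.1.1 (add (((d -> (!c || !e)) && !d) || d), !b):
            (((d -> (!c || !e)) && !d) || d): β-rule — branch into ((d -> (!c || !e)) && !d)  //  d.
              branch 2.1.1.1 (add ((d -> (!c || !e)) && !d)):
                ((d -> (!c || !e)) && !d): α-rule — add (d -> (!c || !e)), !d.
                (d -> (!c || !e)): β-rule — branch into !d  //  (!c || !e).
                  branch 2.1.1.1.1 (add !d):
                    ○ open, literals {b=0, d=0}.
                  branch 2.1.1.1.2 (add (!c || !e)):
                    (!c || !e): β-rule — branch into !c  //  !e.
                      branch 2.1.1.1.2.1 (add !c):
                        ○ open, literals {b=0, c=0, d=0}.
                      branch 2.1.1.1.2.2 (add !e):
                        ○ open, literals {b=0, d=0, e=0}.
              branch 2.1.1.2 (add d):
                ○ open, literals {b=0, d=1}.
          branch 2.1.2 (add !(((d -> (!c || !e)) && !d) || d), !!b):
            !(((d -> (!c || !e)) && !d) || d): α-rule — add !((d -> (!c || !e)) && !d), !d.
            !((d -> (!c || !e)) && !d): β-rule — branch into !(d -> (!c || !e))  //  !!d.
              branch 2.1.2.1 (add !(d -> (!c || !e))):
                !(d -> (!c || !e)): α-rule — add d, !(!c || !e).
                × closes — contains both d and !d.
              branch 2.1.2.2 (add !!d):
                × closes — contains both d and !d.
      branch 2.2 (add !!d):
        !!d: drop double negation, giving d.
        ○ open, literals {d=1}.
2 branches closed, 7 open.
An open branch gives a countermodel: c=0 (unmentioned atoms arbitrary); under it the original formula is false.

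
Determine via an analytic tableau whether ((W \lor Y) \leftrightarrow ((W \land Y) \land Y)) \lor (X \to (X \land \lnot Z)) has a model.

Initial set: {T (((W \lor Y) \leftrightarrow ((W \land Y) \land Y)) \lor (X \to (X \land \lnot Z)))}.
T (((W \lor Y) \leftrightarrow ((W \land Y) \land Y)) \lor (X \to (X \land \lnot Z))): β-rule — branch into T ((W \lor Y) \leftrightarrow ((W \land Y) \land Y))  //  T (X \to (X \land \lnot Z)).
  branch 1 (add T ((W \lor Y) \leftrightarrow ((W \land Y) \land Y))):
    T ((W \lor Y) \leftrightarrow ((W \land Y) \land Y)): β-rule — branch into T (W \lor Y), T ((W \land Y) \land Y)  //  F (W \lor Y), F ((W \land Y) \land Y).
      branch 1.1 (add T (W \lor Y), T ((W \land Y) \land Y)):
        T ((W \land Y) \land Y): α-rule — add T (W \land Y), T Y.
        T (W \land Y): α-rule — add T W, T Y.
        T (W \lor Y): β-rule — branch into T W  //  T Y.
          branch 1.1.1 (add T W):
            ○ open, literals {W=true, Y=true}.
          branch 1.1.2 (add T Y):
            ○ open, literals {W=true, Y=true}.
      branch 1.2 (add F (W \lor Y), F ((W \land Y) \land Y)):
        F (W \lor Y): α-rule — add F W, F Y.
        F ((W \land Y) \land Y): β-rule — branch into F (W \land Y)  //  F Y.
          branch 1.2.1 (add F (W \land Y)):
            F (W \land Y): β-rule — branch into F W  //  F Y.
              branch 1.2.1.1 (add F W):
                ○ open, literals {W=false, Y=false}.
              branch 1.2.1.2 (add F Y):
                ○ open, literals {W=false, Y=false}.
          branch 1.2.2 (add F Y):
            ○ open, literals {W=false, Y=false}.
  branch 2 (add T (X \to (X \land \lnot Z))):
    T (X \to (X \land \lnot Z)): β-rule — branch into F X  //  T (X \land \lnot Z).
      branch 2.1 (add F X):
        ○ open, literals {X=false}.
      branch 2.2 (add T (X \land \lnot Z)):
        T (X \land \lnot Z): α-rule — add T X, T \lnot Z.
        ○ open, literals {X=true, Z=false}.
0 branches closed, 7 open.
An open branch gives a satisfying assignment: W=true, Y=true.

Satisfiable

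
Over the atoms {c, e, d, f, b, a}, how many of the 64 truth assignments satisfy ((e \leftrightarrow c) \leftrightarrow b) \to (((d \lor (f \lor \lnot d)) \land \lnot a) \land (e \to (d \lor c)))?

Initial set: {T (((e \leftrightarrow c) \leftrightarrow b) \to (((d \lor (f \lor \lnot d)) \land \lnot a) \land (e \to (d \lor c))))}.
T (((e \leftrightarrow c) \leftrightarrow b) \to (((d \lor (f \lor \lnot d)) \land \lnot a) \land (e \to (d \lor c)))): β-rule — branch into F ((e \leftrightarrow c) \leftrightarrow b)  //  T (((d \lor (f \lor \lnot d)) \land \lnot a) \land (e \to (d \lor c))).
  branch 1 (add F ((e \leftrightarrow c) \leftrightarrow b)):
    F ((e \leftrightarrow c) \leftrightarrow b): β-rule — branch into T (e \leftrightarrow c), F b  //  F (e \leftrightarrow c), T b.
      branch 1.1 (add T (e \leftrightarrow c), F b):
        T (e \leftrightarrow c): β-rule — branch into T e, T c  //  F e, F c.
          branch 1.1.1 (add T e, T c):
            ○ open, literals {b=F, c=T, e=T}.
          branch 1.1.2 (add F e, F c):
            ○ open, literals {b=F, c=F, e=F}.
      branch 1.2 (add F (e \leftrightarrow c), T b):
        F (e \leftrightarrow c): β-rule — branch into T e, F c  //  F e, T c.
          branch 1.2.1 (add T e, F c):
            ○ open, literals {b=T, c=F, e=T}.
          branch 1.2.2 (add F e, T c):
            ○ open, literals {b=T, c=T, e=F}.
  branch 2 (add T (((d \lor (f \lor \lnot d)) \land \lnot a) \land (e \to (d \lor c)))):
    T (((d \lor (f \lor \lnot d)) \land \lnot a) \land (e \to (d \lor c))): α-rule — add T ((d \lor (f \lor \lnot d)) \land \lnot a), T (e \to (d \lor c)).
    T ((d \lor (f \lor \lnot d)) \land \lnot a): α-rule — add T (d \lor (f \lor \lnot d)), T \lnot a.
    T (e \to (d \lor c)): β-rule — branch into F e  //  T (d \lor c).
      branch 2.1 (add F e):
        T (d \lor (f \lor \lnot d)): β-rule — branch into T d  //  T (f \lor \lnot d).
          branch 2.1.1 (add T d):
            ○ open, literals {a=F, d=T, e=F}.
          branch 2.1.2 (add T (f \lor \lnot d)):
            T (f \lor \lnot d): β-rule — branch into T f  //  T \lnot d.
              branch 2.1.2.1 (add T f):
                ○ open, literals {a=F, e=F, f=T}.
              branch 2.1.2.2 (add T \lnot d):
                ○ open, literals {a=F, d=F, e=F}.
      branch 2.2 (add T (d \lor c)):
        T (d \lor (f \lor \lnot d)): β-rule — branch into T d  //  T (f \lor \lnot d).
          branch 2.2.1 (add T d):
            T (d \lor c): β-rule — branch into T d  //  T c.
              branch 2.2.1.1 (add T d):
                ○ open, literals {a=F, d=T}.
              branch 2.2.1.2 (add T c):
                ○ open, literals {a=F, c=T, d=T}.
          branch 2.2.2 (add T (f \lor \lnot d)):
            T (d \lor c): β-rule — branch into T d  //  T c.
              branch 2.2.2.1 (add T d):
                T (f \lor \lnot d): β-rule — branch into T f  //  T \lnot d.
                  branch 2.2.2.1.1 (add T f):
                    ○ open, literals {a=F, d=T, f=T}.
                  branch 2.2.2.1.2 (add T \lnot d):
                    × closes — contains both d and \lnot d.
              branch 2.2.2.2 (add T c):
                T (f \lor \lnot d): β-rule — branch into T f  //  T \lnot d.
                  branch 2.2.2.2.1 (add T f):
                    ○ open, literals {a=F, c=T, f=T}.
                  branch 2.2.2.2.2 (add T \lnot d):
                    ○ open, literals {a=F, c=T, d=F}.
1 branch closed, 12 open.
Each open branch fixes some atoms; the unmentioned ones are free. Counting distinct full assignments: branch {b=F, c=T, e=T} (d, f, a) contributes 8 new; branch {b=F, c=F, e=F} (d, f, a) contributes 8 new; branch {b=T, c=F, e=T} (d, f, a) contributes 8 new; branch {b=T, c=T, e=F} (d, f, a) contributes 8 new; branch {a=F, d=T, e=F} (c, f, b) contributes 4 new; branch {a=F, e=F, f=T} (c, d, b) contributes 2 new; branch {a=F, d=F, e=F} (c, f, b) contributes 2 new; branch {a=F, d=T} (c, e, f, b) contributes 4 new; branch {a=F, c=T, d=T} (e, f, b) contributes 0 new; branch {a=F, d=T, f=T} (c, e, b) contributes 0 new; branch {a=F, c=T, f=T} (e, d, b) contributes 1 new; branch {a=F, c=T, d=F} (e, f, b) contributes 1 new. Total: 46.

46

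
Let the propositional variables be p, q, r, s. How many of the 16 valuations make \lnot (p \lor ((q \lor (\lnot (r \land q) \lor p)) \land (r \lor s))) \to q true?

Initial set: {(\lnot (p \lor ((q \lor (\lnot (r \land q) \lor p)) \land (r \lor s))) \to q)}.
(\lnot (p \lor ((q \lor (\lnot (r \land q) \lor p)) \land (r \lor s))) \to q): β-rule — branch into \lnot \lnot (p \lor ((q \lor (\lnot (r \land q) \lor p)) \land (r \lor s)))  //  q.
  branch 1 (add \lnot \lnot (p \lor ((q \lor (\lnot (r \land q) \lor p)) \land (r \lor s)))):
    \lnot \lnot (p \lor ((q \lor (\lnot (r \land q) \lor p)) \land (r \lor s))): β-rule — branch into p  //  ((q \lor (\lnot (r \land q) \lor p)) \land (r \lor s)).
      branch 1.1 (add p):
        ○ open, literals {p=T}.
      branch 1.2 (add ((q \lor (\lnot (r \land q) \lor p)) \land (r \lor s))):
        ((q \lor (\lnot (r \land q) \lor p)) \land (r \lor s)): α-rule — add (q \lor (\lnot (r \land q) \lor p)), (r \lor s).
        (q \lor (\lnot (r \land q) \lor p)): β-rule — branch into q  //  (\lnot (r \land q) \lor p).
          branch 1.2.1 (add q):
            (r \lor s): β-rule — branch into r  //  s.
              branch 1.2.1.1 (add r):
                ○ open, literals {q=T, r=T}.
              branch 1.2.1.2 (add s):
                ○ open, literals {q=T, s=T}.
          branch 1.2.2 (add (\lnot (r \land q) \lor p)):
            (r \lor s): β-rule — branch into r  //  s.
              branch 1.2.2.1 (add r):
                (\lnot (r \land q) \lor p): β-rule — branch into \lnot (r \land q)  //  p.
                  branch 1.2.2.1.1 (add \lnot (r \land q)):
                    \lnot (r \land q): β-rule — branch into \lnot r  //  \lnot q.
                      branch 1.2.2.1.1.1 (add \lnot r):
                        × closes — contains both r and \lnot r.
                      branch 1.2.2.1.1.2 (add \lnot q):
                        ○ open, literals {q=F, r=T}.
                  branch 1.2.2.1.2 (add p):
                    ○ open, literals {p=T, r=T}.
              branch 1.2.2.2 (add s):
                (\lnot (r \land q) \lor p): β-rule — branch into \lnot (r \land q)  //  p.
                  branch 1.2.2.2.1 (add \lnot (r \land q)):
                    \lnot (r \land q): β-rule — branch into \lnot r  //  \lnot q.
                      branch 1.2.2.2.1.1 (add \lnot r):
                        ○ open, literals {r=F, s=T}.
                      branch 1.2.2.2.1.2 (add \lnot q):
                        ○ open, literals {q=F, s=T}.
                  branch 1.2.2.2.2 (add p):
                    ○ open, literals {p=T, s=T}.
  branch 2 (add q):
    ○ open, literals {q=T}.
1 branch closed, 9 open.
Each open branch fixes some atoms; the unmentioned ones are free. Counting distinct full assignments: branch {p=T} (q, r, s) contributes 8 new; branch {q=T, r=T} (p, s) contributes 2 new; branch {q=T, s=T} (p, r) contributes 1 new; branch {q=F, r=T} (p, s) contributes 2 new; branch {p=T, r=T} (q, s) contributes 0 new; branch {r=F, s=T} (p, q) contributes 1 new; branch {q=F, s=T} (p, r) contributes 0 new; branch {p=T, s=T} (q, r) contributes 0 new; branch {q=T} (p, r, s) contributes 1 new. Total: 15.

15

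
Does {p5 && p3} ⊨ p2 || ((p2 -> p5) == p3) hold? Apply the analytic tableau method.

Initial set: {(p5 && p3); !(p2 || ((p2 -> p5) == p3))}.
(p5 && p3): α-rule — add p5, p3.
!(p2 || ((p2 -> p5) == p3)): α-rule — add !p2, !((p2 -> p5) == p3).
!((p2 -> p5) == p3): β-rule — branch into (p2 -> p5), !p3  //  !(p2 -> p5), p3.
  branch 1 (add (p2 -> p5), !p3):
    × closes — contains both p3 and !p3.
  branch 2 (add !(p2 -> p5), p3):
    !(p2 -> p5): α-rule — add p2, !p5.
    × closes — contains both p2 and !p2.
All 2 branches close.
Every branch closed, so the premises entail the conclusion.

Yes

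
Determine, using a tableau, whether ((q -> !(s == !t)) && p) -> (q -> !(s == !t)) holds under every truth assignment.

Valid

Assume the negation and expand:
Initial set: {F (((q -> !(s == !t)) && p) -> (q -> !(s == !t)))}.
F (((q -> !(s == !t)) && p) -> (q -> !(s == !t))): α-rule — add T ((q -> !(s == !t)) && p), F (q -> !(s == !t)).
T ((q -> !(s == !t)) && p): α-rule — add T (q -> !(s == !t)), T p.
F (q -> !(s == !t)): α-rule — add T q, F !(s == !t).
T (q -> !(s == !t)): β-rule — branch into F q  //  T !(s == !t).
  branch 1 (add F q):
    × closes — contains both q and !q.
  branch 2 (add T !(s == !t)):
    F !(s == !t): β-rule — branch into T s, T !t  //  F s, F !t.
      branch 2.1 (add T s, T !t):
        T !(s == !t): β-rule — branch into T s, F !t  //  F s, T !t.
          branch 2.1.1 (add T s, F !t):
            × closes — contains both t and !t.
          branch 2.1.2 (add F s, T !t):
            × closes — contains both s and !s.
      branch 2.2 (add F s, F !t):
        T !(s == !t): β-rule — branch into T s, F !t  //  F s, T !t.
          branch 2.2.1 (add T s, F !t):
            × closes — contains both s and !s.
          branch 2.2.2 (add F s, T !t):
            × closes — contains both t and !t.
All 5 branches close.
Every branch closed, so the negation is unsatisfiable and the formula is valid.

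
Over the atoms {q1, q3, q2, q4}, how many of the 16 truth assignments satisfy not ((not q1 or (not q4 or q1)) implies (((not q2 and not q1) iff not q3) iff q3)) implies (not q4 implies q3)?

Initial set: {(not ((not q1 or (not q4 or q1)) implies (((not q2 and not q1) iff not q3) iff q3)) implies (not q4 implies q3))}.
(not ((not q1 or (not q4 or q1)) implies (((not q2 and not q1) iff not q3) iff q3)) implies (not q4 implies q3)): β-rule — branch into not not ((not q1 or (not q4 or q1)) implies (((not q2 and not q1) iff not q3) iff q3))  //  (not q4 implies q3).
  branch 1 (add not not ((not q1 or (not q4 or q1)) implies (((not q2 and not q1) iff not q3) iff q3))):
    not not ((not q1 or (not q4 or q1)) implies (((not q2 and not q1) iff not q3) iff q3)): β-rule — branch into not (not q1 or (not q4 or q1))  //  (((not q2 and not q1) iff not q3) iff q3).
      branch 1.1 (add not (not q1 or (not q4 or q1))):
        not (not q1 or (not q4 or q1)): α-rule — add not not q1, not (not q4 or q1).
        not (not q4 or q1): α-rule — add not not q4, not q1.
        × closes — contains both q1 and not q1.
      branch 1.2 (add (((not q2 and not q1) iff not q3) iff q3)):
        (((not q2 and not q1) iff not q3) iff q3): β-rule — branch into ((not q2 and not q1) iff not q3), q3  //  not ((not q2 and not q1) iff not q3), not q3.
          branch 1.2.1 (add ((not q2 and not q1) iff not q3), q3):
            ((not q2 and not q1) iff not q3): β-rule — branch into (not q2 and not q1), not q3  //  not (not q2 and not q1), not not q3.
              branch 1.2.1.1 (add (not q2 and not q1), not q3):
                × closes — contains both q3 and not q3.
              branch 1.2.1.2 (add not (not q2 and not q1), not not q3):
                not (not q2 and not q1): β-rule — branch into not not q2  //  not not q1.
                  branch 1.2.1.2.1 (add not not q2):
                    ○ open, literals {q2=T, q3=T}.
                  branch 1.2.1.2.2 (add not not q1):
                    ○ open, literals {q1=T, q3=T}.
          branch 1.2.2 (add not ((not q2 and not q1) iff not q3), not q3):
            not ((not q2 and not q1) iff not q3): β-rule — branch into (not q2 and not q1), not not q3  //  not (not q2 and not q1), not q3.
              branch 1.2.2.1 (add (not q2 and not q1), not not q3):
                × closes — contains both q3 and not q3.
              branch 1.2.2.2 (add not (not q2 and not q1), not q3):
                not (not q2 and not q1): β-rule — branch into not not q2  //  not not q1.
                  branch 1.2.2.2.1 (add not not q2):
                    ○ open, literals {q2=T, q3=F}.
                  branch 1.2.2.2.2 (add not not q1):
                    ○ open, literals {q1=T, q3=F}.
  branch 2 (add (not q4 implies q3)):
    (not q4 implies q3): β-rule — branch into not not q4  //  q3.
      branch 2.1 (add not not q4):
        ○ open, literals {q4=T}.
      branch 2.2 (add q3):
        ○ open, literals {q3=T}.
3 branches closed, 6 open.
Each open branch fixes some atoms; the unmentioned ones are free. Counting distinct full assignments: branch {q2=T, q3=T} (q1, q4) contributes 4 new; branch {q1=T, q3=T} (q2, q4) contributes 2 new; branch {q2=T, q3=F} (q1, q4) contributes 4 new; branch {q1=T, q3=F} (q2, q4) contributes 2 new; branch {q4=T} (q1, q3, q2) contributes 2 new; branch {q3=T} (q1, q2, q4) contributes 1 new. Total: 15.

15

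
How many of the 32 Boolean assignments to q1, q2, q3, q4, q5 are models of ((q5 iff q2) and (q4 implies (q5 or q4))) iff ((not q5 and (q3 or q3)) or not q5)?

Initial set: {(((q5 iff q2) and (q4 implies (q5 or q4))) iff ((not q5 and (q3 or q3)) or not q5))}.
(((q5 iff q2) and (q4 implies (q5 or q4))) iff ((not q5 and (q3 or q3)) or not q5)): β-rule — branch into ((q5 iff q2) and (q4 implies (q5 or q4))), ((not q5 and (q3 or q3)) or not q5)  //  not ((q5 iff q2) and (q4 implies (q5 or q4))), not ((not q5 and (q3 or q3)) or not q5).
  branch 1 (add ((q5 iff q2) and (q4 implies (q5 or q4))), ((not q5 and (q3 or q3)) or not q5)):
    ((q5 iff q2) and (q4 implies (q5 or q4))): α-rule — add (q5 iff q2), (q4 implies (q5 or q4)).
    ((not q5 and (q3 or q3)) or not q5): β-rule — branch into (not q5 and (q3 or q3))  //  not q5.
      branch 1.1 (add (not q5 and (q3 or q3))):
        (not q5 and (q3 or q3)): α-rule — add not q5, (q3 or q3).
        (q5 iff q2): β-rule — branch into q5, q2  //  not q5, not q2.
          branch 1.1.1 (add q5, q2):
            × closes — contains both q5 and not q5.
          branch 1.1.2 (add not q5, not q2):
            (q4 implies (q5 or q4)): β-rule — branch into not q4  //  (q5 or q4).
              branch 1.1.2.1 (add not q4):
                (q3 or q3): β-rule — branch into q3  //  q3.
                  branch 1.1.2.1.1 (add q3):
                    ○ open, literals {q2=false, q3=true, q4=false, q5=false}.
                  branch 1.1.2.1.2 (add q3):
                    ○ open, literals {q2=false, q3=true, q4=false, q5=false}.
              branch 1.1.2.2 (add (q5 or q4)):
                (q3 or q3): β-rule — branch into q3  //  q3.
                  branch 1.1.2.2.1 (add q3):
                    (q5 or q4): β-rule — branch into q5  //  q4.
                      branch 1.1.2.2.1.1 (add q5):
                        × closes — contains both q5 and not q5.
                      branch 1.1.2.2.1.2 (add q4):
                        ○ open, literals {q2=false, q3=true, q4=true, q5=false}.
                  branch 1.1.2.2.2 (add q3):
                    (q5 or q4): β-rule — branch into q5  //  q4.
                      branch 1.1.2.2.2.1 (add q5):
                        × closes — contains both q5 and not q5.
                      branch 1.1.2.2.2.2 (add q4):
                        ○ open, literals {q2=false, q3=true, q4=true, q5=false}.
      branch 1.2 (add not q5):
        (q5 iff q2): β-rule — branch into q5, q2  //  not q5, not q2.
          branch 1.2.1 (add q5, q2):
            × closes — contains both q5 and not q5.
          branch 1.2.2 (add not q5, not q2):
            (q4 implies (q5 or q4)): β-rule — branch into not q4  //  (q5 or q4).
              branch 1.2.2.1 (add not q4):
                ○ open, literals {q2=false, q4=false, q5=false}.
              branch 1.2.2.2 (add (q5 or q4)):
                (q5 or q4): β-rule — branch into q5  //  q4.
                  branch 1.2.2.2.1 (add q5):
                    × closes — contains both q5 and not q5.
                  branch 1.2.2.2.2 (add q4):
                    ○ open, literals {q2=false, q4=true, q5=false}.
  branch 2 (add not ((q5 iff q2) and (q4 implies (q5 or q4))), not ((not q5 and (q3 or q3)) or not q5)):
    not ((not q5 and (q3 or q3)) or not q5): α-rule — add not (not q5 and (q3 or q3)), not not q5.
    not ((q5 iff q2) and (q4 implies (q5 or q4))): β-rule — branch into not (q5 iff q2)  //  not (q4 implies (q5 or q4)).
      branch 2.1 (add not (q5 iff q2)):
        not (not q5 and (q3 or q3)): β-rule — branch into not not q5  //  not (q3 or q3).
          branch 2.1.1 (add not not q5):
            not (q5 iff q2): β-rule — branch into q5, not q2  //  not q5, q2.
              branch 2.1.1.1 (add q5, not q2):
                ○ open, literals {q2=false, q5=true}.
              branch 2.1.1.2 (add not q5, q2):
                × closes — contains both q5 and not q5.
          branch 2.1.2 (add not (q3 or q3)):
            not (q3 or q3): α-rule — add not q3, not q3.
            not (q5 iff q2): β-rule — branch into q5, not q2  //  not q5, q2.
              branch 2.1.2.1 (add q5, not q2):
                ○ open, literals {q2=false, q3=false, q5=true}.
              branch 2.1.2.2 (add not q5, q2):
                × closes — contains both q5 and not q5.
      branch 2.2 (add not (q4 implies (q5 or q4))):
        not (q4 implies (q5 or q4)): α-rule — add q4, not (q5 or q4).
        not (q5 or q4): α-rule — add not q5, not q4.
        × closes — contains both q5 and not q5.
8 branches closed, 8 open.
Each open branch fixes some atoms; the unmentioned ones are free. Counting distinct full assignments: branch {q2=false, q3=true, q4=false, q5=false} (q1) contributes 2 new; branch {q2=false, q3=true, q4=false, q5=false} (q1) contributes 0 new; branch {q2=false, q3=true, q4=true, q5=false} (q1) contributes 2 new; branch {q2=false, q3=true, q4=true, q5=false} (q1) contributes 0 new; branch {q2=false, q4=false, q5=false} (q1, q3) contributes 2 new; branch {q2=false, q4=true, q5=false} (q1, q3) contributes 2 new; branch {q2=false, q5=true} (q1, q3, q4) contributes 8 new; branch {q2=false, q3=false, q5=true} (q1, q4) contributes 0 new. Total: 16.

16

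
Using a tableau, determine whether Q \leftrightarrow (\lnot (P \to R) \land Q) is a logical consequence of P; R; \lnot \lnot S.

Initial set: {P; R; \lnot \lnot S; \lnot (Q \leftrightarrow (\lnot (P \to R) \land Q))}.
\lnot \lnot S: drop double negation, giving S.
\lnot (Q \leftrightarrow (\lnot (P \to R) \land Q)): β-rule — branch into Q, \lnot (\lnot (P \to R) \land Q)  //  \lnot Q, (\lnot (P \to R) \land Q).
  branch 1 (add Q, \lnot (\lnot (P \to R) \land Q)):
    \lnot (\lnot (P \to R) \land Q): β-rule — branch into \lnot \lnot (P \to R)  //  \lnot Q.
      branch 1.1 (add \lnot \lnot (P \to R)):
        \lnot \lnot (P \to R): β-rule — branch into \lnot P  //  R.
          branch 1.1.1 (add \lnot P):
            × closes — contains both P and \lnot P.
          branch 1.1.2 (add R):
            ○ open, literals {P=T, Q=T, R=T, S=T}.
      branch 1.2 (add \lnot Q):
        × closes — contains both Q and \lnot Q.
  branch 2 (add \lnot Q, (\lnot (P \to R) \land Q)):
    (\lnot (P \to R) \land Q): α-rule — add \lnot (P \to R), Q.
    × closes — contains both Q and \lnot Q.
3 branches closed, 1 open.
An open branch gives a countermodel: P=T, Q=T, R=T, S=T (unmentioned atoms arbitrary); the premises hold there but the conclusion fails.

No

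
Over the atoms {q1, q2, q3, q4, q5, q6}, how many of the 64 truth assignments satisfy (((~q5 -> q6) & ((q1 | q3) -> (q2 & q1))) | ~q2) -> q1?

Initial set: {((((~q5 -> q6) & ((q1 | q3) -> (q2 & q1))) | ~q2) -> q1)}.
((((~q5 -> q6) & ((q1 | q3) -> (q2 & q1))) | ~q2) -> q1): β-rule — branch into ~(((~q5 -> q6) & ((q1 | q3) -> (q2 & q1))) | ~q2)  //  q1.
  branch 1 (add ~(((~q5 -> q6) & ((q1 | q3) -> (q2 & q1))) | ~q2)):
    ~(((~q5 -> q6) & ((q1 | q3) -> (q2 & q1))) | ~q2): α-rule — add ~((~q5 -> q6) & ((q1 | q3) -> (q2 & q1))), ~~q2.
    ~((~q5 -> q6) & ((q1 | q3) -> (q2 & q1))): β-rule — branch into ~(~q5 -> q6)  //  ~((q1 | q3) -> (q2 & q1)).
      branch 1.1 (add ~(~q5 -> q6)):
        ~(~q5 -> q6): α-rule — add ~q5, ~q6.
        ○ open, literals {q2=T, q5=F, q6=F}.
      branch 1.2 (add ~((q1 | q3) -> (q2 & q1))):
        ~((q1 | q3) -> (q2 & q1)): α-rule — add (q1 | q3), ~(q2 & q1).
        (q1 | q3): β-rule — branch into q1  //  q3.
          branch 1.2.1 (add q1):
            ~(q2 & q1): β-rule — branch into ~q2  //  ~q1.
              branch 1.2.1.1 (add ~q2):
                × closes — contains both q2 and ~q2.
              branch 1.2.1.2 (add ~q1):
                × closes — contains both q1 and ~q1.
          branch 1.2.2 (add q3):
            ~(q2 & q1): β-rule — branch into ~q2  //  ~q1.
              branch 1.2.2.1 (add ~q2):
                × closes — contains both q2 and ~q2.
              branch 1.2.2.2 (add ~q1):
                ○ open, literals {q1=F, q2=T, q3=T}.
  branch 2 (add q1):
    ○ open, literals {q1=T}.
3 branches closed, 3 open.
Each open branch fixes some atoms; the unmentioned ones are free. Counting distinct full assignments: branch {q2=T, q5=F, q6=F} (q1, q3, q4) contributes 8 new; branch {q1=F, q2=T, q3=T} (q4, q5, q6) contributes 6 new; branch {q1=T} (q2, q3, q4, q5, q6) contributes 28 new. Total: 42.

42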